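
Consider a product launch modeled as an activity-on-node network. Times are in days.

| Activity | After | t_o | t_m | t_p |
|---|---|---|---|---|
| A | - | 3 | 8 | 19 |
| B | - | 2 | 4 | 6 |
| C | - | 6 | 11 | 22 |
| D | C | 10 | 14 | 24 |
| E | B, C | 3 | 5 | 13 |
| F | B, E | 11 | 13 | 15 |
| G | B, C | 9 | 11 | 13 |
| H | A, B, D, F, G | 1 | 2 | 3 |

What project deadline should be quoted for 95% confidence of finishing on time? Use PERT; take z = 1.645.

te_A = (3 + 4·8 + 19)/6 = 54/6 = 9; σ²_A = ((19−3)/6)² = 7.111
te_B = (2 + 4·4 + 6)/6 = 24/6 = 4; σ²_B = ((6−2)/6)² = 0.444
te_C = (6 + 4·11 + 22)/6 = 72/6 = 12; σ²_C = ((22−6)/6)² = 7.111
te_D = (10 + 4·14 + 24)/6 = 90/6 = 15; σ²_D = ((24−10)/6)² = 5.444
te_E = (3 + 4·5 + 13)/6 = 36/6 = 6; σ²_E = ((13−3)/6)² = 2.778
te_F = (11 + 4·13 + 15)/6 = 78/6 = 13; σ²_F = ((15−11)/6)² = 0.444
te_G = (9 + 4·11 + 13)/6 = 66/6 = 11; σ²_G = ((13−9)/6)² = 0.444
te_H = (1 + 4·2 + 3)/6 = 12/6 = 2; σ²_H = ((3−1)/6)² = 0.111

Forward pass:
ES_A = 0; EF_A = 9
ES_B = 0; EF_B = 4
ES_C = 0; EF_C = 12
ES_D = 12; EF_D = 12+15 = 27
ES_E = max(EF_B=4, EF_C=12) = 12; EF_E = 12+6 = 18
ES_F = max(EF_B=4, EF_E=18) = 18; EF_F = 18+13 = 31
ES_G = max(EF_B=4, EF_C=12) = 12; EF_G = 12+11 = 23
ES_H = max(EF_A=9, EF_B=4, EF_D=27, EF_F=31, EF_G=23) = 31; EF_H = 31+2 = 33
Expected project duration μ = 33 days. Critical path: C → E → F → H.

Variance along critical path = 7.111 + 2.778 + 0.444 + 0.111 = 10.444; σ = 3.232 days.
D = μ + z·σ = 33 + 1.645·3.232 = 38.3 days

38.3 days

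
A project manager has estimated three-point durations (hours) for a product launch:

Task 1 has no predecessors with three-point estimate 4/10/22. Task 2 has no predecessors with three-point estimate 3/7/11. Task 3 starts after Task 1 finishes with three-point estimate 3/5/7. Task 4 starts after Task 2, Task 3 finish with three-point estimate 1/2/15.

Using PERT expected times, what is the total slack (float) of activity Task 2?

9 hours

te_Task 1 = (4 + 4·10 + 22)/6 = 66/6 = 11
te_Task 2 = (3 + 4·7 + 11)/6 = 42/6 = 7
te_Task 3 = (3 + 4·5 + 7)/6 = 30/6 = 5
te_Task 4 = (1 + 4·2 + 15)/6 = 24/6 = 4

Forward pass:
ES_Task 1 = 0; EF_Task 1 = 11
ES_Task 2 = 0; EF_Task 2 = 7
ES_Task 3 = 11; EF_Task 3 = 11+5 = 16
ES_Task 4 = max(EF_Task 2=7, EF_Task 3=16) = 16; EF_Task 4 = 16+4 = 20
Expected project duration μ = 20 hours. Critical path: Task 1 → Task 3 → Task 4.

Backward pass:
LF_Task 4 = 20; LS_Task 4 = 20−4 = 16
LF_Task 3 = LS_Task 4 = 16; LS_Task 3 = 16−5 = 11
LF_Task 2 = LS_Task 4 = 16; LS_Task 2 = 16−7 = 9
LF_Task 1 = LS_Task 3 = 11; LS_Task 1 = 11−11 = 0
Slack_Task 2 = LS_Task 2 − ES_Task 2 = 9 − 0 = 9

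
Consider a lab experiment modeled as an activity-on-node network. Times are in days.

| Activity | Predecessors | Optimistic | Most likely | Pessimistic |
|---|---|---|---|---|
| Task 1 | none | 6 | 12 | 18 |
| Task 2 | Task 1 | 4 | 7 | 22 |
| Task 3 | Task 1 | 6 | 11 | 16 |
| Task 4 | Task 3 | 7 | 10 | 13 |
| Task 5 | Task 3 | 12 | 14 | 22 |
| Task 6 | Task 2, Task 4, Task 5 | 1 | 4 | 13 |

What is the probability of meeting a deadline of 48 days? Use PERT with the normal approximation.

te_Task 1 = (6 + 4·12 + 18)/6 = 72/6 = 12; σ²_Task 1 = ((18−6)/6)² = 4.000
te_Task 2 = (4 + 4·7 + 22)/6 = 54/6 = 9; σ²_Task 2 = ((22−4)/6)² = 9.000
te_Task 3 = (6 + 4·11 + 16)/6 = 66/6 = 11; σ²_Task 3 = ((16−6)/6)² = 2.778
te_Task 4 = (7 + 4·10 + 13)/6 = 60/6 = 10; σ²_Task 4 = ((13−7)/6)² = 1.000
te_Task 5 = (12 + 4·14 + 22)/6 = 90/6 = 15; σ²_Task 5 = ((22−12)/6)² = 2.778
te_Task 6 = (1 + 4·4 + 13)/6 = 30/6 = 5; σ²_Task 6 = ((13−1)/6)² = 4.000

Forward pass:
ES_Task 1 = 0; EF_Task 1 = 12
ES_Task 2 = 12; EF_Task 2 = 12+9 = 21
ES_Task 3 = 12; EF_Task 3 = 12+11 = 23
ES_Task 4 = 23; EF_Task 4 = 23+10 = 33
ES_Task 5 = 23; EF_Task 5 = 23+15 = 38
ES_Task 6 = max(EF_Task 2=21, EF_Task 4=33, EF_Task 5=38) = 38; EF_Task 6 = 38+5 = 43
Expected project duration μ = 43 days. Critical path: Task 1 → Task 3 → Task 5 → Task 6.

Variance along critical path = 4.000 + 2.778 + 2.778 + 4.000 = 13.556; σ = √13.556 = 3.682 days.
Z = (48 − 43) / 3.682 = 1.358
P(T ≤ 48) = Φ(1.358) ≈ 0.913

0.913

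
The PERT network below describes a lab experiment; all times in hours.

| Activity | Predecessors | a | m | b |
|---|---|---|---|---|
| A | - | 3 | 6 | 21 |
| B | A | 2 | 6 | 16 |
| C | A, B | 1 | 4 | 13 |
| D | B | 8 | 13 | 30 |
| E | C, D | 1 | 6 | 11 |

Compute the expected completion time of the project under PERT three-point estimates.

te_A = (3 + 4·6 + 21)/6 = 48/6 = 8
te_B = (2 + 4·6 + 16)/6 = 42/6 = 7
te_C = (1 + 4·4 + 13)/6 = 30/6 = 5
te_D = (8 + 4·13 + 30)/6 = 90/6 = 15
te_E = (1 + 4·6 + 11)/6 = 36/6 = 6

Forward pass:
ES_A = 0; EF_A = 8
ES_B = 8; EF_B = 8+7 = 15
ES_C = max(EF_A=8, EF_B=15) = 15; EF_C = 15+5 = 20
ES_D = 15; EF_D = 15+15 = 30
ES_E = max(EF_C=20, EF_D=30) = 30; EF_E = 30+6 = 36
Expected project duration μ = 36 hours. Critical path: A → B → D → E.

36 hours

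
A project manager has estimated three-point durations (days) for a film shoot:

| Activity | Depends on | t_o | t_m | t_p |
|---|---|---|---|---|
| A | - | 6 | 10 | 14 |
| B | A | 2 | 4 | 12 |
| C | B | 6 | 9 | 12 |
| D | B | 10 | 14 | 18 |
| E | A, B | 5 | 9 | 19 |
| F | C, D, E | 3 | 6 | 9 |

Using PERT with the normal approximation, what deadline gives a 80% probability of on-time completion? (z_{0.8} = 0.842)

te_A = (6 + 4·10 + 14)/6 = 60/6 = 10; σ²_A = ((14−6)/6)² = 1.778
te_B = (2 + 4·4 + 12)/6 = 30/6 = 5; σ²_B = ((12−2)/6)² = 2.778
te_C = (6 + 4·9 + 12)/6 = 54/6 = 9; σ²_C = ((12−6)/6)² = 1.000
te_D = (10 + 4·14 + 18)/6 = 84/6 = 14; σ²_D = ((18−10)/6)² = 1.778
te_E = (5 + 4·9 + 19)/6 = 60/6 = 10; σ²_E = ((19−5)/6)² = 5.444
te_F = (3 + 4·6 + 9)/6 = 36/6 = 6; σ²_F = ((9−3)/6)² = 1.000

Forward pass:
ES_A = 0; EF_A = 10
ES_B = 10; EF_B = 10+5 = 15
ES_C = 15; EF_C = 15+9 = 24
ES_D = 15; EF_D = 15+14 = 29
ES_E = max(EF_A=10, EF_B=15) = 15; EF_E = 15+10 = 25
ES_F = max(EF_C=24, EF_D=29, EF_E=25) = 29; EF_F = 29+6 = 35
Expected project duration μ = 35 days. Critical path: A → B → D → F.

Variance along critical path = 1.778 + 2.778 + 1.778 + 1.000 = 7.333; σ = 2.708 days.
D = μ + z·σ = 35 + 0.842·2.708 = 37.3 days

37.3 days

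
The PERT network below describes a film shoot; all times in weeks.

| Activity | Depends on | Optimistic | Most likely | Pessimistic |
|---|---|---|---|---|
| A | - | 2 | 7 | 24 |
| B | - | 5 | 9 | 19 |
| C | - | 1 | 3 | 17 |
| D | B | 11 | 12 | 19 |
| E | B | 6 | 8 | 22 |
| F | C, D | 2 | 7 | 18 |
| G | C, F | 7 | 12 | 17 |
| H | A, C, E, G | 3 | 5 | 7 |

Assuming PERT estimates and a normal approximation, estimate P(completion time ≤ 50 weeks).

0.683

te_A = (2 + 4·7 + 24)/6 = 54/6 = 9; σ²_A = ((24−2)/6)² = 13.444
te_B = (5 + 4·9 + 19)/6 = 60/6 = 10; σ²_B = ((19−5)/6)² = 5.444
te_C = (1 + 4·3 + 17)/6 = 30/6 = 5; σ²_C = ((17−1)/6)² = 7.111
te_D = (11 + 4·12 + 19)/6 = 78/6 = 13; σ²_D = ((19−11)/6)² = 1.778
te_E = (6 + 4·8 + 22)/6 = 60/6 = 10; σ²_E = ((22−6)/6)² = 7.111
te_F = (2 + 4·7 + 18)/6 = 48/6 = 8; σ²_F = ((18−2)/6)² = 7.111
te_G = (7 + 4·12 + 17)/6 = 72/6 = 12; σ²_G = ((17−7)/6)² = 2.778
te_H = (3 + 4·5 + 7)/6 = 30/6 = 5; σ²_H = ((7−3)/6)² = 0.444

Forward pass:
ES_A = 0; EF_A = 9
ES_B = 0; EF_B = 10
ES_C = 0; EF_C = 5
ES_D = 10; EF_D = 10+13 = 23
ES_E = 10; EF_E = 10+10 = 20
ES_F = max(EF_C=5, EF_D=23) = 23; EF_F = 23+8 = 31
ES_G = max(EF_C=5, EF_F=31) = 31; EF_G = 31+12 = 43
ES_H = max(EF_A=9, EF_C=5, EF_E=20, EF_G=43) = 43; EF_H = 43+5 = 48
Expected project duration μ = 48 weeks. Critical path: B → D → F → G → H.

Variance along critical path = 5.444 + 1.778 + 7.111 + 2.778 + 0.444 = 17.556; σ = √17.556 = 4.190 weeks.
Z = (50 − 48) / 4.190 = 0.477
P(T ≤ 50) = Φ(0.477) ≈ 0.683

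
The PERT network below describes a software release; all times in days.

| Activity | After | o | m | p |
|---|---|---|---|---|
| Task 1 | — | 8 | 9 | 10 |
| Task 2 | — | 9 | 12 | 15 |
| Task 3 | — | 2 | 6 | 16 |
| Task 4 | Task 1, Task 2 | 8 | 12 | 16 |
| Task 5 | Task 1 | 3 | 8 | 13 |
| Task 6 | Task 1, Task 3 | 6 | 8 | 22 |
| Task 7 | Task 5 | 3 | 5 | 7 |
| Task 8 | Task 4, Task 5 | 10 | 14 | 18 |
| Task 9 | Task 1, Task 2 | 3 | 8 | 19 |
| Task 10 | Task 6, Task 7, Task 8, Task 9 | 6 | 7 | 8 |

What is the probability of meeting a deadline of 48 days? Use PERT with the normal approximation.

0.918

te_Task 1 = (8 + 4·9 + 10)/6 = 54/6 = 9; σ²_Task 1 = ((10−8)/6)² = 0.111
te_Task 2 = (9 + 4·12 + 15)/6 = 72/6 = 12; σ²_Task 2 = ((15−9)/6)² = 1.000
te_Task 3 = (2 + 4·6 + 16)/6 = 42/6 = 7; σ²_Task 3 = ((16−2)/6)² = 5.444
te_Task 4 = (8 + 4·12 + 16)/6 = 72/6 = 12; σ²_Task 4 = ((16−8)/6)² = 1.778
te_Task 5 = (3 + 4·8 + 13)/6 = 48/6 = 8; σ²_Task 5 = ((13−3)/6)² = 2.778
te_Task 6 = (6 + 4·8 + 22)/6 = 60/6 = 10; σ²_Task 6 = ((22−6)/6)² = 7.111
te_Task 7 = (3 + 4·5 + 7)/6 = 30/6 = 5; σ²_Task 7 = ((7−3)/6)² = 0.444
te_Task 8 = (10 + 4·14 + 18)/6 = 84/6 = 14; σ²_Task 8 = ((18−10)/6)² = 1.778
te_Task 9 = (3 + 4·8 + 19)/6 = 54/6 = 9; σ²_Task 9 = ((19−3)/6)² = 7.111
te_Task 10 = (6 + 4·7 + 8)/6 = 42/6 = 7; σ²_Task 10 = ((8−6)/6)² = 0.111

Forward pass:
ES_Task 1 = 0; EF_Task 1 = 9
ES_Task 2 = 0; EF_Task 2 = 12
ES_Task 3 = 0; EF_Task 3 = 7
ES_Task 4 = max(EF_Task 1=9, EF_Task 2=12) = 12; EF_Task 4 = 12+12 = 24
ES_Task 5 = 9; EF_Task 5 = 9+8 = 17
ES_Task 6 = max(EF_Task 1=9, EF_Task 3=7) = 9; EF_Task 6 = 9+10 = 19
ES_Task 7 = 17; EF_Task 7 = 17+5 = 22
ES_Task 8 = max(EF_Task 4=24, EF_Task 5=17) = 24; EF_Task 8 = 24+14 = 38
ES_Task 9 = max(EF_Task 1=9, EF_Task 2=12) = 12; EF_Task 9 = 12+9 = 21
ES_Task 10 = max(EF_Task 6=19, EF_Task 7=22, EF_Task 8=38, EF_Task 9=21) = 38; EF_Task 10 = 38+7 = 45
Expected project duration μ = 45 days. Critical path: Task 2 → Task 4 → Task 8 → Task 10.

Variance along critical path = 1.000 + 1.778 + 1.778 + 0.111 = 4.667; σ = √4.667 = 2.160 days.
Z = (48 − 45) / 2.160 = 1.389
P(T ≤ 48) = Φ(1.389) ≈ 0.918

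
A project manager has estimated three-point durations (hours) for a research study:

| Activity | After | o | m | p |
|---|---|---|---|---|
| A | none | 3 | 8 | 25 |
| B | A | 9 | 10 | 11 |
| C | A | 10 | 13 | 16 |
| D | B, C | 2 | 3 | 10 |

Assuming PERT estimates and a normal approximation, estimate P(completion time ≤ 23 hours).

0.160

te_A = (3 + 4·8 + 25)/6 = 60/6 = 10; σ²_A = ((25−3)/6)² = 13.444
te_B = (9 + 4·10 + 11)/6 = 60/6 = 10; σ²_B = ((11−9)/6)² = 0.111
te_C = (10 + 4·13 + 16)/6 = 78/6 = 13; σ²_C = ((16−10)/6)² = 1.000
te_D = (2 + 4·3 + 10)/6 = 24/6 = 4; σ²_D = ((10−2)/6)² = 1.778

Forward pass:
ES_A = 0; EF_A = 10
ES_B = 10; EF_B = 10+10 = 20
ES_C = 10; EF_C = 10+13 = 23
ES_D = max(EF_B=20, EF_C=23) = 23; EF_D = 23+4 = 27
Expected project duration μ = 27 hours. Critical path: A → C → D.

Variance along critical path = 13.444 + 1.000 + 1.778 = 16.222; σ = √16.222 = 4.028 hours.
Z = (23 − 27) / 4.028 = -0.993
P(T ≤ 23) = Φ(-0.993) ≈ 0.160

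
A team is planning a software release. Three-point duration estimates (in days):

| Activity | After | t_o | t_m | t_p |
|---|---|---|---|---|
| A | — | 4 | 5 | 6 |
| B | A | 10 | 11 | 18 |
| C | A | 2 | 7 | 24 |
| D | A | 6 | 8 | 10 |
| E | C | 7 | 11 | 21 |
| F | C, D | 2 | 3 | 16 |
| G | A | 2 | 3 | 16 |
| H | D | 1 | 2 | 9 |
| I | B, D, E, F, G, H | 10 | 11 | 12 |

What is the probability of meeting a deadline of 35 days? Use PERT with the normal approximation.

te_A = (4 + 4·5 + 6)/6 = 30/6 = 5; σ²_A = ((6−4)/6)² = 0.111
te_B = (10 + 4·11 + 18)/6 = 72/6 = 12; σ²_B = ((18−10)/6)² = 1.778
te_C = (2 + 4·7 + 24)/6 = 54/6 = 9; σ²_C = ((24−2)/6)² = 13.444
te_D = (6 + 4·8 + 10)/6 = 48/6 = 8; σ²_D = ((10−6)/6)² = 0.444
te_E = (7 + 4·11 + 21)/6 = 72/6 = 12; σ²_E = ((21−7)/6)² = 5.444
te_F = (2 + 4·3 + 16)/6 = 30/6 = 5; σ²_F = ((16−2)/6)² = 5.444
te_G = (2 + 4·3 + 16)/6 = 30/6 = 5; σ²_G = ((16−2)/6)² = 5.444
te_H = (1 + 4·2 + 9)/6 = 18/6 = 3; σ²_H = ((9−1)/6)² = 1.778
te_I = (10 + 4·11 + 12)/6 = 66/6 = 11; σ²_I = ((12−10)/6)² = 0.111

Forward pass:
ES_A = 0; EF_A = 5
ES_B = 5; EF_B = 5+12 = 17
ES_C = 5; EF_C = 5+9 = 14
ES_D = 5; EF_D = 5+8 = 13
ES_E = 14; EF_E = 14+12 = 26
ES_F = max(EF_C=14, EF_D=13) = 14; EF_F = 14+5 = 19
ES_G = 5; EF_G = 5+5 = 10
ES_H = 13; EF_H = 13+3 = 16
ES_I = max(EF_B=17, EF_D=13, EF_E=26, EF_F=19, EF_G=10, EF_H=16) = 26; EF_I = 26+11 = 37
Expected project duration μ = 37 days. Critical path: A → C → E → I.

Variance along critical path = 0.111 + 13.444 + 5.444 + 0.111 = 19.111; σ = √19.111 = 4.372 days.
Z = (35 − 37) / 4.372 = -0.457
P(T ≤ 35) = Φ(-0.457) ≈ 0.324

0.324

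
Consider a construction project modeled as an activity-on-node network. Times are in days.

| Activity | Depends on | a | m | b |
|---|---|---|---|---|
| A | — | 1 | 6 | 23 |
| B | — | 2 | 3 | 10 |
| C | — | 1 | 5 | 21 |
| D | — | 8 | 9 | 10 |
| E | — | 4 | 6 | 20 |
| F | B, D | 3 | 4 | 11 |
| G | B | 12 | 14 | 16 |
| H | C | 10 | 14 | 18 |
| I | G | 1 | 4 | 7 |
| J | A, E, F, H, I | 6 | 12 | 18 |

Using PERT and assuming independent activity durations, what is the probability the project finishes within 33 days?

0.355

te_A = (1 + 4·6 + 23)/6 = 48/6 = 8; σ²_A = ((23−1)/6)² = 13.444
te_B = (2 + 4·3 + 10)/6 = 24/6 = 4; σ²_B = ((10−2)/6)² = 1.778
te_C = (1 + 4·5 + 21)/6 = 42/6 = 7; σ²_C = ((21−1)/6)² = 11.111
te_D = (8 + 4·9 + 10)/6 = 54/6 = 9; σ²_D = ((10−8)/6)² = 0.111
te_E = (4 + 4·6 + 20)/6 = 48/6 = 8; σ²_E = ((20−4)/6)² = 7.111
te_F = (3 + 4·4 + 11)/6 = 30/6 = 5; σ²_F = ((11−3)/6)² = 1.778
te_G = (12 + 4·14 + 16)/6 = 84/6 = 14; σ²_G = ((16−12)/6)² = 0.444
te_H = (10 + 4·14 + 18)/6 = 84/6 = 14; σ²_H = ((18−10)/6)² = 1.778
te_I = (1 + 4·4 + 7)/6 = 24/6 = 4; σ²_I = ((7−1)/6)² = 1.000
te_J = (6 + 4·12 + 18)/6 = 72/6 = 12; σ²_J = ((18−6)/6)² = 4.000

Forward pass:
ES_A = 0; EF_A = 8
ES_B = 0; EF_B = 4
ES_C = 0; EF_C = 7
ES_D = 0; EF_D = 9
ES_E = 0; EF_E = 8
ES_F = max(EF_B=4, EF_D=9) = 9; EF_F = 9+5 = 14
ES_G = 4; EF_G = 4+14 = 18
ES_H = 7; EF_H = 7+14 = 21
ES_I = 18; EF_I = 18+4 = 22
ES_J = max(EF_A=8, EF_E=8, EF_F=14, EF_H=21, EF_I=22) = 22; EF_J = 22+12 = 34
Expected project duration μ = 34 days. Critical path: B → G → I → J.

Variance along critical path = 1.778 + 0.444 + 1.000 + 4.000 = 7.222; σ = √7.222 = 2.687 days.
Z = (33 − 34) / 2.687 = -0.372
P(T ≤ 33) = Φ(-0.372) ≈ 0.355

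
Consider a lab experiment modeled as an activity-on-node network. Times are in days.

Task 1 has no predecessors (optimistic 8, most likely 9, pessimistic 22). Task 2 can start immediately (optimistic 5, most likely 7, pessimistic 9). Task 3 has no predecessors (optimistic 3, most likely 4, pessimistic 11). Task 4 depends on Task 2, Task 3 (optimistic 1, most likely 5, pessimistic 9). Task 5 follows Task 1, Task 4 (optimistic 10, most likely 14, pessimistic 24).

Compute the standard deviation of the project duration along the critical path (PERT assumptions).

te_Task 1 = (8 + 4·9 + 22)/6 = 66/6 = 11; σ²_Task 1 = ((22−8)/6)² = 5.444
te_Task 2 = (5 + 4·7 + 9)/6 = 42/6 = 7; σ²_Task 2 = ((9−5)/6)² = 0.444
te_Task 3 = (3 + 4·4 + 11)/6 = 30/6 = 5; σ²_Task 3 = ((11−3)/6)² = 1.778
te_Task 4 = (1 + 4·5 + 9)/6 = 30/6 = 5; σ²_Task 4 = ((9−1)/6)² = 1.778
te_Task 5 = (10 + 4·14 + 24)/6 = 90/6 = 15; σ²_Task 5 = ((24−10)/6)² = 5.444

Forward pass:
ES_Task 1 = 0; EF_Task 1 = 11
ES_Task 2 = 0; EF_Task 2 = 7
ES_Task 3 = 0; EF_Task 3 = 5
ES_Task 4 = max(EF_Task 2=7, EF_Task 3=5) = 7; EF_Task 4 = 7+5 = 12
ES_Task 5 = max(EF_Task 1=11, EF_Task 4=12) = 12; EF_Task 5 = 12+15 = 27
Expected project duration μ = 27 days. Critical path: Task 2 → Task 4 → Task 5.

Variance along critical path = 0.444 + 1.778 + 5.444 = 7.667
σ = √7.667 = 2.769 days

2.77 days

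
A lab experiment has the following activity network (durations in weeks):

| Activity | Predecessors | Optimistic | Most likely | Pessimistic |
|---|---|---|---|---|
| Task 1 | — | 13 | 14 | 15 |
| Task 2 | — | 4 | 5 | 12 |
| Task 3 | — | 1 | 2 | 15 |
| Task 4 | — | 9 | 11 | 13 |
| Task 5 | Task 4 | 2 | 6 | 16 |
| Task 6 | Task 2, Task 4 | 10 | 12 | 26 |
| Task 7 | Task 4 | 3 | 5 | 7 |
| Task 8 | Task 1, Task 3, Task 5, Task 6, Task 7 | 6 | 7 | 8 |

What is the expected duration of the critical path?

32 weeks

te_Task 1 = (13 + 4·14 + 15)/6 = 84/6 = 14
te_Task 2 = (4 + 4·5 + 12)/6 = 36/6 = 6
te_Task 3 = (1 + 4·2 + 15)/6 = 24/6 = 4
te_Task 4 = (9 + 4·11 + 13)/6 = 66/6 = 11
te_Task 5 = (2 + 4·6 + 16)/6 = 42/6 = 7
te_Task 6 = (10 + 4·12 + 26)/6 = 84/6 = 14
te_Task 7 = (3 + 4·5 + 7)/6 = 30/6 = 5
te_Task 8 = (6 + 4·7 + 8)/6 = 42/6 = 7

Forward pass:
ES_Task 1 = 0; EF_Task 1 = 14
ES_Task 2 = 0; EF_Task 2 = 6
ES_Task 3 = 0; EF_Task 3 = 4
ES_Task 4 = 0; EF_Task 4 = 11
ES_Task 5 = 11; EF_Task 5 = 11+7 = 18
ES_Task 6 = max(EF_Task 2=6, EF_Task 4=11) = 11; EF_Task 6 = 11+14 = 25
ES_Task 7 = 11; EF_Task 7 = 11+5 = 16
ES_Task 8 = max(EF_Task 1=14, EF_Task 3=4, EF_Task 5=18, EF_Task 6=25, EF_Task 7=16) = 25; EF_Task 8 = 25+7 = 32
Expected project duration μ = 32 weeks. Critical path: Task 4 → Task 6 → Task 8.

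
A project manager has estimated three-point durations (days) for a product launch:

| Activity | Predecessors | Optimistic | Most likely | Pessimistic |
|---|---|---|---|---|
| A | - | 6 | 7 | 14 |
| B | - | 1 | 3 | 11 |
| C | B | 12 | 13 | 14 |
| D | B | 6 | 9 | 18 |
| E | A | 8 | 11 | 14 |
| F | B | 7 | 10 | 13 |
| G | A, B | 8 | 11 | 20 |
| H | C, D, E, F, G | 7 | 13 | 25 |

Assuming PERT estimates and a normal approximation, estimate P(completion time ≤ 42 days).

0.981

te_A = (6 + 4·7 + 14)/6 = 48/6 = 8; σ²_A = ((14−6)/6)² = 1.778
te_B = (1 + 4·3 + 11)/6 = 24/6 = 4; σ²_B = ((11−1)/6)² = 2.778
te_C = (12 + 4·13 + 14)/6 = 78/6 = 13; σ²_C = ((14−12)/6)² = 0.111
te_D = (6 + 4·9 + 18)/6 = 60/6 = 10; σ²_D = ((18−6)/6)² = 4.000
te_E = (8 + 4·11 + 14)/6 = 66/6 = 11; σ²_E = ((14−8)/6)² = 1.000
te_F = (7 + 4·10 + 13)/6 = 60/6 = 10; σ²_F = ((13−7)/6)² = 1.000
te_G = (8 + 4·11 + 20)/6 = 72/6 = 12; σ²_G = ((20−8)/6)² = 4.000
te_H = (7 + 4·13 + 25)/6 = 84/6 = 14; σ²_H = ((25−7)/6)² = 9.000

Forward pass:
ES_A = 0; EF_A = 8
ES_B = 0; EF_B = 4
ES_C = 4; EF_C = 4+13 = 17
ES_D = 4; EF_D = 4+10 = 14
ES_E = 8; EF_E = 8+11 = 19
ES_F = 4; EF_F = 4+10 = 14
ES_G = max(EF_A=8, EF_B=4) = 8; EF_G = 8+12 = 20
ES_H = max(EF_C=17, EF_D=14, EF_E=19, EF_F=14, EF_G=20) = 20; EF_H = 20+14 = 34
Expected project duration μ = 34 days. Critical path: A → G → H.

Variance along critical path = 1.778 + 4.000 + 9.000 = 14.778; σ = √14.778 = 3.844 days.
Z = (42 − 34) / 3.844 = 2.081
P(T ≤ 42) = Φ(2.081) ≈ 0.981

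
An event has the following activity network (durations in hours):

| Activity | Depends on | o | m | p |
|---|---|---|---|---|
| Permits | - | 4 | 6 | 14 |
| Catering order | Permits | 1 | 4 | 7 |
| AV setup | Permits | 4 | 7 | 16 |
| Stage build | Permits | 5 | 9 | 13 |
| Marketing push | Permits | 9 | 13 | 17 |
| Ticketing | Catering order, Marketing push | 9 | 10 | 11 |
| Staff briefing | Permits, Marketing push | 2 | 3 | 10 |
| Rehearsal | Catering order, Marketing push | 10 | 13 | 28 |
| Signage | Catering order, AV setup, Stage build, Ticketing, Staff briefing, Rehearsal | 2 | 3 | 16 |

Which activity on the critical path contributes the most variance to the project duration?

te_Permits = (4 + 4·6 + 14)/6 = 42/6 = 7; σ²_Permits = ((14−4)/6)² = 2.778
te_Catering order = (1 + 4·4 + 7)/6 = 24/6 = 4; σ²_Catering order = ((7−1)/6)² = 1.000
te_AV setup = (4 + 4·7 + 16)/6 = 48/6 = 8; σ²_AV setup = ((16−4)/6)² = 4.000
te_Stage build = (5 + 4·9 + 13)/6 = 54/6 = 9; σ²_Stage build = ((13−5)/6)² = 1.778
te_Marketing push = (9 + 4·13 + 17)/6 = 78/6 = 13; σ²_Marketing push = ((17−9)/6)² = 1.778
te_Ticketing = (9 + 4·10 + 11)/6 = 60/6 = 10; σ²_Ticketing = ((11−9)/6)² = 0.111
te_Staff briefing = (2 + 4·3 + 10)/6 = 24/6 = 4; σ²_Staff briefing = ((10−2)/6)² = 1.778
te_Rehearsal = (10 + 4·13 + 28)/6 = 90/6 = 15; σ²_Rehearsal = ((28−10)/6)² = 9.000
te_Signage = (2 + 4·3 + 16)/6 = 30/6 = 5; σ²_Signage = ((16−2)/6)² = 5.444

Forward pass:
ES_Permits = 0; EF_Permits = 7
ES_Catering order = 7; EF_Catering order = 7+4 = 11
ES_AV setup = 7; EF_AV setup = 7+8 = 15
ES_Stage build = 7; EF_Stage build = 7+9 = 16
ES_Marketing push = 7; EF_Marketing push = 7+13 = 20
ES_Ticketing = max(EF_Catering order=11, EF_Marketing push=20) = 20; EF_Ticketing = 20+10 = 30
ES_Staff briefing = max(EF_Permits=7, EF_Marketing push=20) = 20; EF_Staff briefing = 20+4 = 24
ES_Rehearsal = max(EF_Catering order=11, EF_Marketing push=20) = 20; EF_Rehearsal = 20+15 = 35
ES_Signage = max(EF_Catering order=11, EF_AV setup=15, EF_Stage build=16, EF_Ticketing=30, EF_Staff briefing=24, EF_Rehearsal=35) = 35; EF_Signage = 35+5 = 40
Expected project duration μ = 40 hours. Critical path: Permits → Marketing push → Rehearsal → Signage.

Variances on critical path: σ²_Permits=2.778, σ²_Marketing push=1.778, σ²_Rehearsal=9.000, σ²_Signage=5.444.
Largest is σ²_Rehearsal = 9.000.

Rehearsal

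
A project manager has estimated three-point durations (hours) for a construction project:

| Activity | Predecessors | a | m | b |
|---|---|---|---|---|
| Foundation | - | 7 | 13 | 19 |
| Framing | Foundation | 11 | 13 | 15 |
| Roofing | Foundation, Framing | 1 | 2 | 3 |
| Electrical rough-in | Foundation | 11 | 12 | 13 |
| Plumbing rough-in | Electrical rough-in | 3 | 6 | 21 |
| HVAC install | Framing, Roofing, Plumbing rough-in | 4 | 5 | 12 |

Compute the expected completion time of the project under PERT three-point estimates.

te_Foundation = (7 + 4·13 + 19)/6 = 78/6 = 13
te_Framing = (11 + 4·13 + 15)/6 = 78/6 = 13
te_Roofing = (1 + 4·2 + 3)/6 = 12/6 = 2
te_Electrical rough-in = (11 + 4·12 + 13)/6 = 72/6 = 12
te_Plumbing rough-in = (3 + 4·6 + 21)/6 = 48/6 = 8
te_HVAC install = (4 + 4·5 + 12)/6 = 36/6 = 6

Forward pass:
ES_Foundation = 0; EF_Foundation = 13
ES_Framing = 13; EF_Framing = 13+13 = 26
ES_Roofing = max(EF_Foundation=13, EF_Framing=26) = 26; EF_Roofing = 26+2 = 28
ES_Electrical rough-in = 13; EF_Electrical rough-in = 13+12 = 25
ES_Plumbing rough-in = 25; EF_Plumbing rough-in = 25+8 = 33
ES_HVAC install = max(EF_Framing=26, EF_Roofing=28, EF_Plumbing rough-in=33) = 33; EF_HVAC install = 33+6 = 39
Expected project duration μ = 39 hours. Critical path: Foundation → Electrical rough-in → Plumbing rough-in → HVAC install.

39 hours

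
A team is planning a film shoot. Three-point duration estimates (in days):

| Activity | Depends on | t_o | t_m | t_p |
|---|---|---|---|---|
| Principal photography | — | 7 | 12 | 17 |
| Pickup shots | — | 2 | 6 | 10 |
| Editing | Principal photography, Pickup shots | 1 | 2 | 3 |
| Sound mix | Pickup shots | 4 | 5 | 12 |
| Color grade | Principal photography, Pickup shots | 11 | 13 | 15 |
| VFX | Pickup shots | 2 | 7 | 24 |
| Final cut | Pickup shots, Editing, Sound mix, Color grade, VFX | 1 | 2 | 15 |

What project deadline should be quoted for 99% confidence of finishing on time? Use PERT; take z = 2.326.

te_Principal photography = (7 + 4·12 + 17)/6 = 72/6 = 12; σ²_Principal photography = ((17−7)/6)² = 2.778
te_Pickup shots = (2 + 4·6 + 10)/6 = 36/6 = 6; σ²_Pickup shots = ((10−2)/6)² = 1.778
te_Editing = (1 + 4·2 + 3)/6 = 12/6 = 2; σ²_Editing = ((3−1)/6)² = 0.111
te_Sound mix = (4 + 4·5 + 12)/6 = 36/6 = 6; σ²_Sound mix = ((12−4)/6)² = 1.778
te_Color grade = (11 + 4·13 + 15)/6 = 78/6 = 13; σ²_Color grade = ((15−11)/6)² = 0.444
te_VFX = (2 + 4·7 + 24)/6 = 54/6 = 9; σ²_VFX = ((24−2)/6)² = 13.444
te_Final cut = (1 + 4·2 + 15)/6 = 24/6 = 4; σ²_Final cut = ((15−1)/6)² = 5.444

Forward pass:
ES_Principal photography = 0; EF_Principal photography = 12
ES_Pickup shots = 0; EF_Pickup shots = 6
ES_Editing = max(EF_Principal photography=12, EF_Pickup shots=6) = 12; EF_Editing = 12+2 = 14
ES_Sound mix = 6; EF_Sound mix = 6+6 = 12
ES_Color grade = max(EF_Principal photography=12, EF_Pickup shots=6) = 12; EF_Color grade = 12+13 = 25
ES_VFX = 6; EF_VFX = 6+9 = 15
ES_Final cut = max(EF_Pickup shots=6, EF_Editing=14, EF_Sound mix=12, EF_Color grade=25, EF_VFX=15) = 25; EF_Final cut = 25+4 = 29
Expected project duration μ = 29 days. Critical path: Principal photography → Color grade → Final cut.

Variance along critical path = 2.778 + 0.444 + 5.444 = 8.667; σ = 2.944 days.
D = μ + z·σ = 29 + 2.326·2.944 = 35.8 days

35.8 days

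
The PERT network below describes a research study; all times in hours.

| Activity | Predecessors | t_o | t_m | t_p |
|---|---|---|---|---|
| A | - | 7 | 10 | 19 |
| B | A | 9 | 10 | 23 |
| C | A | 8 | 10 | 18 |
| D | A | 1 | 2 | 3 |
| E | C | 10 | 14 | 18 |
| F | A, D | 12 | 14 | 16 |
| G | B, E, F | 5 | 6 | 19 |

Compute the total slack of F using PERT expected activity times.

te_A = (7 + 4·10 + 19)/6 = 66/6 = 11
te_B = (9 + 4·10 + 23)/6 = 72/6 = 12
te_C = (8 + 4·10 + 18)/6 = 66/6 = 11
te_D = (1 + 4·2 + 3)/6 = 12/6 = 2
te_E = (10 + 4·14 + 18)/6 = 84/6 = 14
te_F = (12 + 4·14 + 16)/6 = 84/6 = 14
te_G = (5 + 4·6 + 19)/6 = 48/6 = 8

Forward pass:
ES_A = 0; EF_A = 11
ES_B = 11; EF_B = 11+12 = 23
ES_C = 11; EF_C = 11+11 = 22
ES_D = 11; EF_D = 11+2 = 13
ES_E = 22; EF_E = 22+14 = 36
ES_F = max(EF_A=11, EF_D=13) = 13; EF_F = 13+14 = 27
ES_G = max(EF_B=23, EF_E=36, EF_F=27) = 36; EF_G = 36+8 = 44
Expected project duration μ = 44 hours. Critical path: A → C → E → G.

Backward pass:
LF_G = 44; LS_G = 44−8 = 36
LF_F = LS_G = 36; LS_F = 36−14 = 22
LF_E = LS_G = 36; LS_E = 36−14 = 22
LF_D = LS_F = 22; LS_D = 22−2 = 20
LF_C = LS_E = 22; LS_C = 22−11 = 11
LF_B = LS_G = 36; LS_B = 36−12 = 24
LF_A = min(LS_B=24, LS_C=11, LS_D=20, LS_F=22) = 11; LS_A = 11−11 = 0
Slack_F = LS_F − ES_F = 22 − 13 = 9

9 hours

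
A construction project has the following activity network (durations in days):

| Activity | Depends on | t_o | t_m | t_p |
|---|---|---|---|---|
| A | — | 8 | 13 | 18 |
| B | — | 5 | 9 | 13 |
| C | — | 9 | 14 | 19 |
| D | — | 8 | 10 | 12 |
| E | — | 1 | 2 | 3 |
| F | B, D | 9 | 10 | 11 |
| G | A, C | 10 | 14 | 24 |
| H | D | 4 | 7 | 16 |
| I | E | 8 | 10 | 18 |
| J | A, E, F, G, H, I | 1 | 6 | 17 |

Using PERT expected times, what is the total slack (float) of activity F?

9 days

te_A = (8 + 4·13 + 18)/6 = 78/6 = 13
te_B = (5 + 4·9 + 13)/6 = 54/6 = 9
te_C = (9 + 4·14 + 19)/6 = 84/6 = 14
te_D = (8 + 4·10 + 12)/6 = 60/6 = 10
te_E = (1 + 4·2 + 3)/6 = 12/6 = 2
te_F = (9 + 4·10 + 11)/6 = 60/6 = 10
te_G = (10 + 4·14 + 24)/6 = 90/6 = 15
te_H = (4 + 4·7 + 16)/6 = 48/6 = 8
te_I = (8 + 4·10 + 18)/6 = 66/6 = 11
te_J = (1 + 4·6 + 17)/6 = 42/6 = 7

Forward pass:
ES_A = 0; EF_A = 13
ES_B = 0; EF_B = 9
ES_C = 0; EF_C = 14
ES_D = 0; EF_D = 10
ES_E = 0; EF_E = 2
ES_F = max(EF_B=9, EF_D=10) = 10; EF_F = 10+10 = 20
ES_G = max(EF_A=13, EF_C=14) = 14; EF_G = 14+15 = 29
ES_H = 10; EF_H = 10+8 = 18
ES_I = 2; EF_I = 2+11 = 13
ES_J = max(EF_A=13, EF_E=2, EF_F=20, EF_G=29, EF_H=18, EF_I=13) = 29; EF_J = 29+7 = 36
Expected project duration μ = 36 days. Critical path: C → G → J.

Backward pass:
LF_J = 36; LS_J = 36−7 = 29
LF_I = LS_J = 29; LS_I = 29−11 = 18
LF_H = LS_J = 29; LS_H = 29−8 = 21
LF_G = LS_J = 29; LS_G = 29−15 = 14
LF_F = LS_J = 29; LS_F = 29−10 = 19
LF_E = min(LS_I=18, LS_J=29) = 18; LS_E = 18−2 = 16
LF_D = min(LS_F=19, LS_H=21) = 19; LS_D = 19−10 = 9
LF_C = LS_G = 14; LS_C = 14−14 = 0
LF_B = LS_F = 19; LS_B = 19−9 = 10
LF_A = min(LS_G=14, LS_J=29) = 14; LS_A = 14−13 = 1
Slack_F = LS_F − ES_F = 19 − 10 = 9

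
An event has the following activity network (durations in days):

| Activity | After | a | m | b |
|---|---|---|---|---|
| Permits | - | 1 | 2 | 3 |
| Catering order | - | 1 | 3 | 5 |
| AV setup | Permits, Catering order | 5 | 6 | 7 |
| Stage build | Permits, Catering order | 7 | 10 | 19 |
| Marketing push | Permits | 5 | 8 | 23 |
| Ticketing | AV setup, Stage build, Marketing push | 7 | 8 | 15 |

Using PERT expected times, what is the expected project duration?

te_Permits = (1 + 4·2 + 3)/6 = 12/6 = 2
te_Catering order = (1 + 4·3 + 5)/6 = 18/6 = 3
te_AV setup = (5 + 4·6 + 7)/6 = 36/6 = 6
te_Stage build = (7 + 4·10 + 19)/6 = 66/6 = 11
te_Marketing push = (5 + 4·8 + 23)/6 = 60/6 = 10
te_Ticketing = (7 + 4·8 + 15)/6 = 54/6 = 9

Forward pass:
ES_Permits = 0; EF_Permits = 2
ES_Catering order = 0; EF_Catering order = 3
ES_AV setup = max(EF_Permits=2, EF_Catering order=3) = 3; EF_AV setup = 3+6 = 9
ES_Stage build = max(EF_Permits=2, EF_Catering order=3) = 3; EF_Stage build = 3+11 = 14
ES_Marketing push = 2; EF_Marketing push = 2+10 = 12
ES_Ticketing = max(EF_AV setup=9, EF_Stage build=14, EF_Marketing push=12) = 14; EF_Ticketing = 14+9 = 23
Expected project duration μ = 23 days. Critical path: Catering order → Stage build → Ticketing.

23 days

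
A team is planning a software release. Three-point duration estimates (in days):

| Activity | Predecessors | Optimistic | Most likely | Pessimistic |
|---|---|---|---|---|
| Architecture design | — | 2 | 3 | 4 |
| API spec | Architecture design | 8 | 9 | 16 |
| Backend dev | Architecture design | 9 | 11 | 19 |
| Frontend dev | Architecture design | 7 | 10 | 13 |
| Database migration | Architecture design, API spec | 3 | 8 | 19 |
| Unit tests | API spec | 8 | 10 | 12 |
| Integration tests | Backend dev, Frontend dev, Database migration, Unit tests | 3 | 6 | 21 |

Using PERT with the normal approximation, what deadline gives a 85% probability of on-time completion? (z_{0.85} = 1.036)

te_Architecture design = (2 + 4·3 + 4)/6 = 18/6 = 3; σ²_Architecture design = ((4−2)/6)² = 0.111
te_API spec = (8 + 4·9 + 16)/6 = 60/6 = 10; σ²_API spec = ((16−8)/6)² = 1.778
te_Backend dev = (9 + 4·11 + 19)/6 = 72/6 = 12; σ²_Backend dev = ((19−9)/6)² = 2.778
te_Frontend dev = (7 + 4·10 + 13)/6 = 60/6 = 10; σ²_Frontend dev = ((13−7)/6)² = 1.000
te_Database migration = (3 + 4·8 + 19)/6 = 54/6 = 9; σ²_Database migration = ((19−3)/6)² = 7.111
te_Unit tests = (8 + 4·10 + 12)/6 = 60/6 = 10; σ²_Unit tests = ((12−8)/6)² = 0.444
te_Integration tests = (3 + 4·6 + 21)/6 = 48/6 = 8; σ²_Integration tests = ((21−3)/6)² = 9.000

Forward pass:
ES_Architecture design = 0; EF_Architecture design = 3
ES_API spec = 3; EF_API spec = 3+10 = 13
ES_Backend dev = 3; EF_Backend dev = 3+12 = 15
ES_Frontend dev = 3; EF_Frontend dev = 3+10 = 13
ES_Database migration = max(EF_Architecture design=3, EF_API spec=13) = 13; EF_Database migration = 13+9 = 22
ES_Unit tests = 13; EF_Unit tests = 13+10 = 23
ES_Integration tests = max(EF_Backend dev=15, EF_Frontend dev=13, EF_Database migration=22, EF_Unit tests=23) = 23; EF_Integration tests = 23+8 = 31
Expected project duration μ = 31 days. Critical path: Architecture design → API spec → Unit tests → Integration tests.

Variance along critical path = 0.111 + 1.778 + 0.444 + 9.000 = 11.333; σ = 3.367 days.
D = μ + z·σ = 31 + 1.036·3.367 = 34.5 days

34.5 days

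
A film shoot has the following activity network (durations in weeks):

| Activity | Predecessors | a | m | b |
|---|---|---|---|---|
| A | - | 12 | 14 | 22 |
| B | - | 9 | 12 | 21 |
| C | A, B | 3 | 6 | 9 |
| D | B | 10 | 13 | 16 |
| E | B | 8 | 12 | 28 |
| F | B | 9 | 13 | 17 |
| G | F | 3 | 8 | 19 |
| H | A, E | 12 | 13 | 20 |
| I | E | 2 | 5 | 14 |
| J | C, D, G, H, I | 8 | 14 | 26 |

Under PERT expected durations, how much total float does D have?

15 weeks

te_A = (12 + 4·14 + 22)/6 = 90/6 = 15
te_B = (9 + 4·12 + 21)/6 = 78/6 = 13
te_C = (3 + 4·6 + 9)/6 = 36/6 = 6
te_D = (10 + 4·13 + 16)/6 = 78/6 = 13
te_E = (8 + 4·12 + 28)/6 = 84/6 = 14
te_F = (9 + 4·13 + 17)/6 = 78/6 = 13
te_G = (3 + 4·8 + 19)/6 = 54/6 = 9
te_H = (12 + 4·13 + 20)/6 = 84/6 = 14
te_I = (2 + 4·5 + 14)/6 = 36/6 = 6
te_J = (8 + 4·14 + 26)/6 = 90/6 = 15

Forward pass:
ES_A = 0; EF_A = 15
ES_B = 0; EF_B = 13
ES_C = max(EF_A=15, EF_B=13) = 15; EF_C = 15+6 = 21
ES_D = 13; EF_D = 13+13 = 26
ES_E = 13; EF_E = 13+14 = 27
ES_F = 13; EF_F = 13+13 = 26
ES_G = 26; EF_G = 26+9 = 35
ES_H = max(EF_A=15, EF_E=27) = 27; EF_H = 27+14 = 41
ES_I = 27; EF_I = 27+6 = 33
ES_J = max(EF_C=21, EF_D=26, EF_G=35, EF_H=41, EF_I=33) = 41; EF_J = 41+15 = 56
Expected project duration μ = 56 weeks. Critical path: B → E → H → J.

Backward pass:
LF_J = 56; LS_J = 56−15 = 41
LF_I = LS_J = 41; LS_I = 41−6 = 35
LF_H = LS_J = 41; LS_H = 41−14 = 27
LF_G = LS_J = 41; LS_G = 41−9 = 32
LF_F = LS_G = 32; LS_F = 32−13 = 19
LF_E = min(LS_H=27, LS_I=35) = 27; LS_E = 27−14 = 13
LF_D = LS_J = 41; LS_D = 41−13 = 28
LF_C = LS_J = 41; LS_C = 41−6 = 35
LF_B = min(LS_C=35, LS_D=28, LS_E=13, LS_F=19) = 13; LS_B = 13−13 = 0
LF_A = min(LS_C=35, LS_H=27) = 27; LS_A = 27−15 = 12
Slack_D = LS_D − ES_D = 28 − 13 = 15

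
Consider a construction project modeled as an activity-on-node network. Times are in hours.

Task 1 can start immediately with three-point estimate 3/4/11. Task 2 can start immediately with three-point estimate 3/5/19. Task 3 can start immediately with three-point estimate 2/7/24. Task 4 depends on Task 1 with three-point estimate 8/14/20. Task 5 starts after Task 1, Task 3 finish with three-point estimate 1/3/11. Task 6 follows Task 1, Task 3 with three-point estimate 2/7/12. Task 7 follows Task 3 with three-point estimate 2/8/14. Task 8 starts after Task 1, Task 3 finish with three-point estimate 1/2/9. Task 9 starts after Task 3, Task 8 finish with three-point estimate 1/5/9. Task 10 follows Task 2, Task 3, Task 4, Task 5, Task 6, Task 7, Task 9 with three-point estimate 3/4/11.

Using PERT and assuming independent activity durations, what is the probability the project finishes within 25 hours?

te_Task 1 = (3 + 4·4 + 11)/6 = 30/6 = 5; σ²_Task 1 = ((11−3)/6)² = 1.778
te_Task 2 = (3 + 4·5 + 19)/6 = 42/6 = 7; σ²_Task 2 = ((19−3)/6)² = 7.111
te_Task 3 = (2 + 4·7 + 24)/6 = 54/6 = 9; σ²_Task 3 = ((24−2)/6)² = 13.444
te_Task 4 = (8 + 4·14 + 20)/6 = 84/6 = 14; σ²_Task 4 = ((20−8)/6)² = 4.000
te_Task 5 = (1 + 4·3 + 11)/6 = 24/6 = 4; σ²_Task 5 = ((11−1)/6)² = 2.778
te_Task 6 = (2 + 4·7 + 12)/6 = 42/6 = 7; σ²_Task 6 = ((12−2)/6)² = 2.778
te_Task 7 = (2 + 4·8 + 14)/6 = 48/6 = 8; σ²_Task 7 = ((14−2)/6)² = 4.000
te_Task 8 = (1 + 4·2 + 9)/6 = 18/6 = 3; σ²_Task 8 = ((9−1)/6)² = 1.778
te_Task 9 = (1 + 4·5 + 9)/6 = 30/6 = 5; σ²_Task 9 = ((9−1)/6)² = 1.778
te_Task 10 = (3 + 4·4 + 11)/6 = 30/6 = 5; σ²_Task 10 = ((11−3)/6)² = 1.778

Forward pass:
ES_Task 1 = 0; EF_Task 1 = 5
ES_Task 2 = 0; EF_Task 2 = 7
ES_Task 3 = 0; EF_Task 3 = 9
ES_Task 4 = 5; EF_Task 4 = 5+14 = 19
ES_Task 5 = max(EF_Task 1=5, EF_Task 3=9) = 9; EF_Task 5 = 9+4 = 13
ES_Task 6 = max(EF_Task 1=5, EF_Task 3=9) = 9; EF_Task 6 = 9+7 = 16
ES_Task 7 = 9; EF_Task 7 = 9+8 = 17
ES_Task 8 = max(EF_Task 1=5, EF_Task 3=9) = 9; EF_Task 8 = 9+3 = 12
ES_Task 9 = max(EF_Task 3=9, EF_Task 8=12) = 12; EF_Task 9 = 12+5 = 17
ES_Task 10 = max(EF_Task 2=7, EF_Task 3=9, EF_Task 4=19, EF_Task 5=13, EF_Task 6=16, EF_Task 7=17, EF_Task 9=17) = 19; EF_Task 10 = 19+5 = 24
Expected project duration μ = 24 hours. Critical path: Task 1 → Task 4 → Task 10.

Variance along critical path = 1.778 + 4.000 + 1.778 = 7.556; σ = √7.556 = 2.749 hours.
Z = (25 − 24) / 2.749 = 0.364
P(T ≤ 25) = Φ(0.364) ≈ 0.642

0.642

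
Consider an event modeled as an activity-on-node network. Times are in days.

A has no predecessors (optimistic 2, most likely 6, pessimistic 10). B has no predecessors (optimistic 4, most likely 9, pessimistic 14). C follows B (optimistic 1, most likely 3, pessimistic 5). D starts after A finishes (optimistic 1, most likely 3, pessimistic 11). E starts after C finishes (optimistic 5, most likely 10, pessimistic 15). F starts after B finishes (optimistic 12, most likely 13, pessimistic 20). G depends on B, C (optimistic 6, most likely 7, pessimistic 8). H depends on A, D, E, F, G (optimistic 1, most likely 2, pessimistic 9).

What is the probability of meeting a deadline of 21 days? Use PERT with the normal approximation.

0.023

te_A = (2 + 4·6 + 10)/6 = 36/6 = 6; σ²_A = ((10−2)/6)² = 1.778
te_B = (4 + 4·9 + 14)/6 = 54/6 = 9; σ²_B = ((14−4)/6)² = 2.778
te_C = (1 + 4·3 + 5)/6 = 18/6 = 3; σ²_C = ((5−1)/6)² = 0.444
te_D = (1 + 4·3 + 11)/6 = 24/6 = 4; σ²_D = ((11−1)/6)² = 2.778
te_E = (5 + 4·10 + 15)/6 = 60/6 = 10; σ²_E = ((15−5)/6)² = 2.778
te_F = (12 + 4·13 + 20)/6 = 84/6 = 14; σ²_F = ((20−12)/6)² = 1.778
te_G = (6 + 4·7 + 8)/6 = 42/6 = 7; σ²_G = ((8−6)/6)² = 0.111
te_H = (1 + 4·2 + 9)/6 = 18/6 = 3; σ²_H = ((9−1)/6)² = 1.778

Forward pass:
ES_A = 0; EF_A = 6
ES_B = 0; EF_B = 9
ES_C = 9; EF_C = 9+3 = 12
ES_D = 6; EF_D = 6+4 = 10
ES_E = 12; EF_E = 12+10 = 22
ES_F = 9; EF_F = 9+14 = 23
ES_G = max(EF_B=9, EF_C=12) = 12; EF_G = 12+7 = 19
ES_H = max(EF_A=6, EF_D=10, EF_E=22, EF_F=23, EF_G=19) = 23; EF_H = 23+3 = 26
Expected project duration μ = 26 days. Critical path: B → F → H.

Variance along critical path = 2.778 + 1.778 + 1.778 = 6.333; σ = √6.333 = 2.517 days.
Z = (21 − 26) / 2.517 = -1.987
P(T ≤ 21) = Φ(-1.987) ≈ 0.023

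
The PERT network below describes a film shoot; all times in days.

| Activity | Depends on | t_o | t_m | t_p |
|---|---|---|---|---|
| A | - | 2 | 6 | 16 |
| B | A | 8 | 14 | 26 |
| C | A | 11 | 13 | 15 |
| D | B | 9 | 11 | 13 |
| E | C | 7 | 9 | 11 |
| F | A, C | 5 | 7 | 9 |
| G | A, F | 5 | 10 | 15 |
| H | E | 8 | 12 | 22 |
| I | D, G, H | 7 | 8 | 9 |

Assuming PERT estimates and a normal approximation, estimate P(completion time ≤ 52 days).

te_A = (2 + 4·6 + 16)/6 = 42/6 = 7; σ²_A = ((16−2)/6)² = 5.444
te_B = (8 + 4·14 + 26)/6 = 90/6 = 15; σ²_B = ((26−8)/6)² = 9.000
te_C = (11 + 4·13 + 15)/6 = 78/6 = 13; σ²_C = ((15−11)/6)² = 0.444
te_D = (9 + 4·11 + 13)/6 = 66/6 = 11; σ²_D = ((13−9)/6)² = 0.444
te_E = (7 + 4·9 + 11)/6 = 54/6 = 9; σ²_E = ((11−7)/6)² = 0.444
te_F = (5 + 4·7 + 9)/6 = 42/6 = 7; σ²_F = ((9−5)/6)² = 0.444
te_G = (5 + 4·10 + 15)/6 = 60/6 = 10; σ²_G = ((15−5)/6)² = 2.778
te_H = (8 + 4·12 + 22)/6 = 78/6 = 13; σ²_H = ((22−8)/6)² = 5.444
te_I = (7 + 4·8 + 9)/6 = 48/6 = 8; σ²_I = ((9−7)/6)² = 0.111

Forward pass:
ES_A = 0; EF_A = 7
ES_B = 7; EF_B = 7+15 = 22
ES_C = 7; EF_C = 7+13 = 20
ES_D = 22; EF_D = 22+11 = 33
ES_E = 20; EF_E = 20+9 = 29
ES_F = max(EF_A=7, EF_C=20) = 20; EF_F = 20+7 = 27
ES_G = max(EF_A=7, EF_F=27) = 27; EF_G = 27+10 = 37
ES_H = 29; EF_H = 29+13 = 42
ES_I = max(EF_D=33, EF_G=37, EF_H=42) = 42; EF_I = 42+8 = 50
Expected project duration μ = 50 days. Critical path: A → C → E → H → I.

Variance along critical path = 5.444 + 0.444 + 0.444 + 5.444 + 0.111 = 11.889; σ = √11.889 = 3.448 days.
Z = (52 − 50) / 3.448 = 0.580
P(T ≤ 52) = Φ(0.580) ≈ 0.719

0.719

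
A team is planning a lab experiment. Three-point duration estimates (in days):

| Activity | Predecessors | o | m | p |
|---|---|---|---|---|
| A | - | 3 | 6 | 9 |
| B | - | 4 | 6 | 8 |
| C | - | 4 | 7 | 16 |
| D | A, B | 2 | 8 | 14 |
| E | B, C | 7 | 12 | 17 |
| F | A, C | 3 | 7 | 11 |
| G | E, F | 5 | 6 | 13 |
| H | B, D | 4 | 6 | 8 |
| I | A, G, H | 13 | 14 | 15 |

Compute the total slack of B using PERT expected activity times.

2 days

te_A = (3 + 4·6 + 9)/6 = 36/6 = 6
te_B = (4 + 4·6 + 8)/6 = 36/6 = 6
te_C = (4 + 4·7 + 16)/6 = 48/6 = 8
te_D = (2 + 4·8 + 14)/6 = 48/6 = 8
te_E = (7 + 4·12 + 17)/6 = 72/6 = 12
te_F = (3 + 4·7 + 11)/6 = 42/6 = 7
te_G = (5 + 4·6 + 13)/6 = 42/6 = 7
te_H = (4 + 4·6 + 8)/6 = 36/6 = 6
te_I = (13 + 4·14 + 15)/6 = 84/6 = 14

Forward pass:
ES_A = 0; EF_A = 6
ES_B = 0; EF_B = 6
ES_C = 0; EF_C = 8
ES_D = max(EF_A=6, EF_B=6) = 6; EF_D = 6+8 = 14
ES_E = max(EF_B=6, EF_C=8) = 8; EF_E = 8+12 = 20
ES_F = max(EF_A=6, EF_C=8) = 8; EF_F = 8+7 = 15
ES_G = max(EF_E=20, EF_F=15) = 20; EF_G = 20+7 = 27
ES_H = max(EF_B=6, EF_D=14) = 14; EF_H = 14+6 = 20
ES_I = max(EF_A=6, EF_G=27, EF_H=20) = 27; EF_I = 27+14 = 41
Expected project duration μ = 41 days. Critical path: C → E → G → I.

Backward pass:
LF_I = 41; LS_I = 41−14 = 27
LF_H = LS_I = 27; LS_H = 27−6 = 21
LF_G = LS_I = 27; LS_G = 27−7 = 20
LF_F = LS_G = 20; LS_F = 20−7 = 13
LF_E = LS_G = 20; LS_E = 20−12 = 8
LF_D = LS_H = 21; LS_D = 21−8 = 13
LF_C = min(LS_E=8, LS_F=13) = 8; LS_C = 8−8 = 0
LF_B = min(LS_D=13, LS_E=8, LS_H=21) = 8; LS_B = 8−6 = 2
LF_A = min(LS_D=13, LS_F=13, LS_I=27) = 13; LS_A = 13−6 = 7
Slack_B = LS_B − ES_B = 2 − 0 = 2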